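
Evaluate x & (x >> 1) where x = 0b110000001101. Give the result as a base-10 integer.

1028

x = 110000001101 = 3085
x>>1 = 011000000110
AND  = 010000000100 = 1028
(x & (x >> 1) has a 1 wherever x has two consecutive 1 bits.)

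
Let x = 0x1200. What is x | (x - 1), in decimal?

x = 1001000000000 = 4608
x - 1 = 1000111111111
OR    = 1001111111111 = 5119
(x | (x - 1) sets all bits below the lowest set bit.)

5119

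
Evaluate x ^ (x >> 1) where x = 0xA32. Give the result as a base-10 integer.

3883

x = 101000110010 = 2610
x>>1 = 010100011001
XOR  = 111100101011 = 3883
(x ^ (x >> 1) gives the standard binary-reflected Gray code of x.)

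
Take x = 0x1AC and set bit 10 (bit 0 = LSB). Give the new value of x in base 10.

x = 00110101100
bit 10 is currently 0; set it via x | (1 << 10) = x | 1024
→ 10110101100 = 1452

1452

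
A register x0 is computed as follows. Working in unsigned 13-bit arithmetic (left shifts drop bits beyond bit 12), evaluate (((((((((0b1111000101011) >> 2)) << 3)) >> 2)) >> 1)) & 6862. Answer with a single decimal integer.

650

0b1111000101011 = 1111000101011
→ >> 2 → 0011110001010 = 1930
→ << 3 (mod 2^13) → 1110001010000 = 7248
→ >> 2 → 0011100010100 = 1812
→ >> 1 → 0001110001010 = 906
6862 = 1101011001110
→ & → 0001010001010 = 650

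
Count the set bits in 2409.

2409 = 100101101001
Count the 1s: 1 + 1 + 1 + 1 + 1 + 1 = 6

6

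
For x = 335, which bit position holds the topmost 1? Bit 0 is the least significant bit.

335 = 101001111
The topmost 1 is at position 8 (since 2^8 = 256 ≤ 335 < 512).

8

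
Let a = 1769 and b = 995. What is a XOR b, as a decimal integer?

1290

1769 = 11011101001
995 = 01111100011
XOR → 10100001010 = 1290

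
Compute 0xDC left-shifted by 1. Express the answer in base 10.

440

0xDC = 011011100
shift left by 1 → 110111000 = 440
(equivalently, 220 × 2^1 = 220 × 2)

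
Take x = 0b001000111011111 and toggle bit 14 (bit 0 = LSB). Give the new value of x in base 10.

x = 001000111011111
bit 14 is currently 0; toggle it via x ^ (1 << 14) = x ^ 16384
→ 101000111011111 = 20959

20959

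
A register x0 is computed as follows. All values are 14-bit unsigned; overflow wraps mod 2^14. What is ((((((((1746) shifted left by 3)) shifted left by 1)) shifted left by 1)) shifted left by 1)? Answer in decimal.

13440

1746 = 00011011010010
→ shifted left by 3 (mod 2^14) → 11011010010000 = 13968
→ shifted left by 1 (mod 2^14) → 10110100100000 = 11552
→ shifted left by 1 (mod 2^14) → 01101001000000 = 6720
→ shifted left by 1 (mod 2^14) → 11010010000000 = 13440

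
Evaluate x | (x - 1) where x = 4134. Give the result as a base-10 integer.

x = 1000000100110 = 4134
x - 1 = 1000000100101
OR    = 1000000100111 = 4135
(x | (x - 1) sets all bits below the lowest set bit.)

4135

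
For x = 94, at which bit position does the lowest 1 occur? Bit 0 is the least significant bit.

1

94 = 1011110
Trailing zeros: 1, so the lowest set bit is bit 1 (value 2).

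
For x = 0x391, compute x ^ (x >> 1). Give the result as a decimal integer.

601

x = 1110010001 = 913
x>>1 = 0111001000
XOR  = 1001011001 = 601
(x ^ (x >> 1) gives the standard binary-reflected Gray code of x.)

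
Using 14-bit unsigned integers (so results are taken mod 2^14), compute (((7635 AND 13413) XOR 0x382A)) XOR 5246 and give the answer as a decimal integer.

7635 = 01110111010011
13413 = 11010001100101
→ AND → 01010001000001 = 5185
0x382A = 11100000101010
→ XOR → 10110001101011 = 11371
5246 = 01010001111110
→ XOR → 11100000010101 = 14357

14357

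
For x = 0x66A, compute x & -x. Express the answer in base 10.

x = 11001101010 = 1642
-x (two's complement) = …00110010110
AND   = 00000000010 = 2
(x & -x isolates the lowest set bit of x.)

2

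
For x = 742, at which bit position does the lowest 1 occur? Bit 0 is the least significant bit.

1

742 = 1011100110
Trailing zeros: 1, so the lowest set bit is bit 1 (value 2).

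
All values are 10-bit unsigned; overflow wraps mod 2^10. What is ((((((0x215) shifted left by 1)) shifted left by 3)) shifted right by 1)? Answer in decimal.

0x215 = 1000010101
→ shifted left by 1 (mod 2^10) → 0000101010 = 42
→ shifted left by 3 (mod 2^10) → 0101010000 = 336
→ shifted right by 1 → 0010101000 = 168

168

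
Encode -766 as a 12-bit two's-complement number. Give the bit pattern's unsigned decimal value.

766 in 12 bits: 001011111110
Invert: 110100000001
Add 1:  110100000010 = 3330
(Check: 2^12 - 766 = 4096 - 766 = 3330.)

3330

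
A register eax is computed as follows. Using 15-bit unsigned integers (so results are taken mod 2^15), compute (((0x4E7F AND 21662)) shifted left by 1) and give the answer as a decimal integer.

0x4E7F = 100111001111111
21662 = 101010010011110
→ AND → 100010000011110 = 17438
→ shifted left by 1 (mod 2^15) → 000100000111100 = 2108

2108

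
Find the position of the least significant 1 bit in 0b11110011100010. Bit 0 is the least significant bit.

1

0b11110011100010 = 11110011100010
Trailing zeros: 1, so the lowest set bit is bit 1 (value 2).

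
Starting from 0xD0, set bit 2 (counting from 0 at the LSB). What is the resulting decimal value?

x = 0011010000
bit 2 is currently 0; set it via x | (1 << 2) = x | 4
→ 0011010100 = 212

212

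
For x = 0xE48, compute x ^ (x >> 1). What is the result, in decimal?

x = 111001001000 = 3656
x>>1 = 011100100100
XOR  = 100101101100 = 2412
(x ^ (x >> 1) gives the standard binary-reflected Gray code of x.)

2412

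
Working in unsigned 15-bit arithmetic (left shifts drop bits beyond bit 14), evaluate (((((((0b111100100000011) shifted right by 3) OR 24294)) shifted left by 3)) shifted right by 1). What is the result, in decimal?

0b111100100000011 = 111100100000011
→ shifted right by 3 → 000111100100000 = 3872
24294 = 101111011100110
→ OR → 101111111100110 = 24550
→ shifted left by 3 (mod 2^15) → 111111100110000 = 32560
→ shifted right by 1 → 011111110011000 = 16280

16280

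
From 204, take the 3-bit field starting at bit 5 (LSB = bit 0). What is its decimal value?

v = 00011001100
Shift right by 5: 000110
Mask low 3 bits: 110 = 6

6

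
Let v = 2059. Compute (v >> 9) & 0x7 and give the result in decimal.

v = 0100000001011
Shift right by 9: 0100
Mask low 3 bits: 100 = 4

4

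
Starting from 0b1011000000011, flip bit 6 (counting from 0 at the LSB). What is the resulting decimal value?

x = 1011000000011
bit 6 is currently 0; toggle it via x ^ (1 << 6) = x ^ 64
→ 1011001000011 = 5699

5699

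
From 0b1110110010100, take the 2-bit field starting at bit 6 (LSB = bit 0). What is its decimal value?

v = 1110110010100
Shift right by 6: 1110110
Mask low 2 bits: 10 = 2

2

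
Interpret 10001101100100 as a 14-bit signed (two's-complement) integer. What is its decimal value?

pattern = 10001101100100 (MSB is 1 ⇒ negative)
Invert: 01110010011011, add 1 → 01110010011100 = 7324, so the value is -7324.
(Equivalently: 9060 - 2^14 = 9060 - 16384 = -7324.)

-7324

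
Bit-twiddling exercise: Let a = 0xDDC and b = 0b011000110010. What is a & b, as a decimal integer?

0xDDC = 110111011100
b = 011000110010
AND → 010000010000 = 1040

1040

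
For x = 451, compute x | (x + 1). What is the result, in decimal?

x = 111000011 = 451
x + 1 = 111000100
OR    = 111000111 = 455
(x | (x + 1) sets the lowest cleared bit.)

455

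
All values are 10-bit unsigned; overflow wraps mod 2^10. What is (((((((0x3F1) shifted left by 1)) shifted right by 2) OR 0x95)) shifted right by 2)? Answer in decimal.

63

0x3F1 = 1111110001
→ shifted left by 1 (mod 2^10) → 1111100010 = 994
→ shifted right by 2 → 0011111000 = 248
0x95 = 0010010101
→ OR → 0011111101 = 253
→ shifted right by 2 → 0000111111 = 63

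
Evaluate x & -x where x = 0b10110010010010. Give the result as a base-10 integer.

x = 10110010010010 = 11410
-x (two's complement) = …01001101101110
AND   = 00000000000010 = 2
(x & -x isolates the lowest set bit of x.)

2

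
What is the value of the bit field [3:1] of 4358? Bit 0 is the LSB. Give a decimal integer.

3

v = 0001000100000110
Shift right by 1: 000100010000011
Mask low 3 bits: 011 = 3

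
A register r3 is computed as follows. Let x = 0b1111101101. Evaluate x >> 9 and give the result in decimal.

x = 1111101101
shift right by 9 → 0000000001 = 1
(equivalently, floor(1005 / 512))

1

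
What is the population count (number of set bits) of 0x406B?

0x406B = 100000001101011
Count the 1s: 1 + 1 + 1 + 1 + 1 + 1 = 6

6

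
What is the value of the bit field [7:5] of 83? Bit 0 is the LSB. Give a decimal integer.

2

v = 01010011
Shift right by 5: 010
Mask low 3 bits: 010 = 2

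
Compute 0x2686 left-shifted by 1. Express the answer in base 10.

19724

0x2686 = 010011010000110
shift left by 1 → 100110100001100 = 19724
(equivalently, 9862 × 2^1 = 9862 × 2)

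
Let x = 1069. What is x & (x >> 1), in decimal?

4

x = 10000101101 = 1069
x>>1 = 01000010110
AND  = 00000000100 = 4
(x & (x >> 1) has a 1 wherever x has two consecutive 1 bits.)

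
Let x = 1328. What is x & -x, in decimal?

16

x = 10100110000 = 1328
-x (two's complement) = …01011010000
AND   = 00000010000 = 16
(x & -x isolates the lowest set bit of x.)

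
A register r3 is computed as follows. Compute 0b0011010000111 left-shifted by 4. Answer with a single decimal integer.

26736

x = 000011010000111
shift left by 4 → 110100001110000 = 26736
(equivalently, 1671 × 2^4 = 1671 × 16)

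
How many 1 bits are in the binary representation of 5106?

5106 = 1001111110010
Count the 1s: 1 + 1 + 1 + 1 + 1 + 1 + 1 + 1 = 8

8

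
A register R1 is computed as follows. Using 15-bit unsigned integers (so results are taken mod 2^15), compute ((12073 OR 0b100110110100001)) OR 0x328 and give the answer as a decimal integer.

28585

12073 = 010111100101001
0b100110110100001 = 100110110100001
→ OR → 110111110101001 = 28585
0x328 = 000001100101000
→ OR → 110111110101001 = 28585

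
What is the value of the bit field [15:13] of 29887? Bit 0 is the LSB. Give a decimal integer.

3

v = 0111010010111111
Shift right by 13: 011
Mask low 3 bits: 011 = 3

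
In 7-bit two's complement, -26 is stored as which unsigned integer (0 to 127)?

26 in 7 bits: 0011010
Invert: 1100101
Add 1:  1100110 = 102
(Check: 2^7 - 26 = 128 - 26 = 102.)

102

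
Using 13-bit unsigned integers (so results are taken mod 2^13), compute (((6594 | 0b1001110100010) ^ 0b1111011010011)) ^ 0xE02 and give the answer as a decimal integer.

6594 = 1100111000010
0b1001110100010 = 1001110100010
→ | → 1101111100010 = 7138
0b1111011010011 = 1111011010011
→ ^ → 0010100110001 = 1329
0xE02 = 0111000000010
→ ^ → 0101100110011 = 2867

2867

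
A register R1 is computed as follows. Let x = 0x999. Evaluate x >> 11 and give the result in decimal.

0x999 = 100110011001
shift right by 11 → 000000000001 = 1
(equivalently, floor(2457 / 2048))

1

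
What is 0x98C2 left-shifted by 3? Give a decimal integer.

0x98C2 = 0001001100011000010
shift left by 3 → 1001100011000010000 = 312848
(equivalently, 39106 × 2^3 = 39106 × 8)

312848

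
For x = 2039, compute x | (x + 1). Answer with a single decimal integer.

2047

x = 11111110111 = 2039
x + 1 = 11111111000
OR    = 11111111111 = 2047
(x | (x + 1) sets the lowest cleared bit.)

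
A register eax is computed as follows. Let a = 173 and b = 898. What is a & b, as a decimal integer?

128

173 = 0010101101
898 = 1110000010
AND → 0010000000 = 128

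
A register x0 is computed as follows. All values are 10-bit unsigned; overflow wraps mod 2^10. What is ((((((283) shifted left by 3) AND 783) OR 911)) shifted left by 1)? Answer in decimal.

283 = 0100011011
→ shifted left by 3 (mod 2^10) → 0011011000 = 216
783 = 1100001111
→ AND → 0000001000 = 8
911 = 1110001111
→ OR → 1110001111 = 911
→ shifted left by 1 (mod 2^10) → 1100011110 = 798

798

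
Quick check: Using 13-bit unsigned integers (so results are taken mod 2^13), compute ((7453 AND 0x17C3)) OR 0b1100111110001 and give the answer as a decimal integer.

7453 = 1110100011101
0x17C3 = 1011111000011
→ AND → 1010100000001 = 5377
0b1100111110001 = 1100111110001
→ OR → 1110111110001 = 7665

7665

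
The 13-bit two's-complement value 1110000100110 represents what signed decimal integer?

-986

pattern = 1110000100110 (MSB is 1 ⇒ negative)
Invert: 0001111011001, add 1 → 0001111011010 = 986, so the value is -986.
(Equivalently: 7206 - 2^13 = 7206 - 8192 = -986.)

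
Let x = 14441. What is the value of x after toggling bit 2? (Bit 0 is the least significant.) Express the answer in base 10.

x = 11100001101001
bit 2 is currently 0; toggle it via x ^ (1 << 2) = x ^ 4
→ 11100001101101 = 14445

14445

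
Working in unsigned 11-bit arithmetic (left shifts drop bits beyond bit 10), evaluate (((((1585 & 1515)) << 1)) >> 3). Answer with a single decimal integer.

1585 = 11000110001
1515 = 10111101011
→ & → 10000100001 = 1057
→ << 1 (mod 2^11) → 00001000010 = 66
→ >> 3 → 00000001000 = 8

8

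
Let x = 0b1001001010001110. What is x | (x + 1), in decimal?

x = 1001001010001110 = 37518
x + 1 = 1001001010001111
OR    = 1001001010001111 = 37519
(x | (x + 1) sets the lowest cleared bit.)

37519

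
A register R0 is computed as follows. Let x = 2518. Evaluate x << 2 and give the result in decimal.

10072

2518 = 00100111010110
shift left by 2 → 10011101011000 = 10072
(equivalently, 2518 × 2^2 = 2518 × 4)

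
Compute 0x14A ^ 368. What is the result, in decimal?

0x14A = 101001010
368 = 101110000
XOR → 000111010 = 58

58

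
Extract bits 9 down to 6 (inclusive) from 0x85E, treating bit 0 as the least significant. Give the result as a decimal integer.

v = 100001011110
Shift right by 6: 100001
Mask low 4 bits: 0001 = 1

1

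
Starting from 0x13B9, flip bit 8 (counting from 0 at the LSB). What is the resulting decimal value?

4793

x = 1001110111001
bit 8 is currently 1; toggle it via x ^ (1 << 8) = x ^ 256
→ 1001010111001 = 4793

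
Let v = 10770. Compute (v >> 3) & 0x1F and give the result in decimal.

2

v = 10101000010010
Shift right by 3: 10101000010
Mask low 5 bits: 00010 = 2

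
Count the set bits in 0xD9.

5

0xD9 = 11011001
Count the 1s: 1 + 1 + 1 + 1 + 1 = 5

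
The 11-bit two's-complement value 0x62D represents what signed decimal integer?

pattern = 11000101101 (MSB is 1 ⇒ negative)
Invert: 00111010010, add 1 → 00111010011 = 467, so the value is -467.
(Equivalently: 1581 - 2^11 = 1581 - 2048 = -467.)

-467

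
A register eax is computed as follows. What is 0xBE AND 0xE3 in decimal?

162

0xBE = 10111110
0xE3 = 11100011
AND → 10100010 = 162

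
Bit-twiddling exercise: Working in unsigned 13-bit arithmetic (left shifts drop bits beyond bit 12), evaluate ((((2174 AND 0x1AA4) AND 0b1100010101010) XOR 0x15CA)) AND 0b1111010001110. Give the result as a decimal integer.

7306

2174 = 0100001111110
0x1AA4 = 1101010100100
→ AND → 0100000100100 = 2084
0b1100010101010 = 1100010101010
→ AND → 0100000100000 = 2080
0x15CA = 1010111001010
→ XOR → 1110111101010 = 7658
0b1111010001110 = 1111010001110
→ AND → 1110010001010 = 7306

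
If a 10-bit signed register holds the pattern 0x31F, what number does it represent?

-225

pattern = 1100011111 (MSB is 1 ⇒ negative)
Invert: 0011100000, add 1 → 0011100001 = 225, so the value is -225.
(Equivalently: 799 - 2^10 = 799 - 1024 = -225.)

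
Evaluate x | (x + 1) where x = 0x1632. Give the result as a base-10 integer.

x = 1011000110010 = 5682
x + 1 = 1011000110011
OR    = 1011000110011 = 5683
(x | (x + 1) sets the lowest cleared bit.)

5683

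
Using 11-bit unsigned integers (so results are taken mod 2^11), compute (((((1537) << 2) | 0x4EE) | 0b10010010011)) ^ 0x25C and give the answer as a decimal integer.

1537 = 11000000001
→ << 2 (mod 2^11) → 00000000100 = 4
0x4EE = 10011101110
→ | → 10011101110 = 1262
0b10010010011 = 10010010011
→ | → 10011111111 = 1279
0x25C = 01001011100
→ ^ → 11010100011 = 1699

1699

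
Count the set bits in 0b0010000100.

n = 10000100
Count the 1s: 1 + 1 = 2

2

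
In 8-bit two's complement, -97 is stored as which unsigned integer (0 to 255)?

159

97 in 8 bits: 01100001
Invert: 10011110
Add 1:  10011111 = 159
(Check: 2^8 - 97 = 256 - 97 = 159.)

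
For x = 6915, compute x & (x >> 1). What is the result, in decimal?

2305

x = 1101100000011 = 6915
x>>1 = 0110110000001
AND  = 0100100000001 = 2305
(x & (x >> 1) has a 1 wherever x has two consecutive 1 bits.)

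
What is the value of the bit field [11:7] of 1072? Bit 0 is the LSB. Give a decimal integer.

v = 010000110000
Shift right by 7: 01000
Mask low 5 bits: 01000 = 8

8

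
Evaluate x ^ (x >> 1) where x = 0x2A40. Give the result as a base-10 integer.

x = 10101001000000 = 10816
x>>1 = 01010100100000
XOR  = 11111101100000 = 16224
(x ^ (x >> 1) gives the standard binary-reflected Gray code of x.)

16224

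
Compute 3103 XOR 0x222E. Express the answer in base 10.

3103 = 00110000011111
0x222E = 10001000101110
XOR → 10111000110001 = 11825

11825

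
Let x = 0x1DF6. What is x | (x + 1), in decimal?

x = 1110111110110 = 7670
x + 1 = 1110111110111
OR    = 1110111110111 = 7671
(x | (x + 1) sets the lowest cleared bit.)

7671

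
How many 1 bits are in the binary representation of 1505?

1505 = 10111100001
Count the 1s: 1 + 1 + 1 + 1 + 1 + 1 = 6

6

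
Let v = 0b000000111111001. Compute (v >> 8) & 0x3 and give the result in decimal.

1

v = 000000111111001
Shift right by 8: 0000001
Mask low 2 bits: 01 = 1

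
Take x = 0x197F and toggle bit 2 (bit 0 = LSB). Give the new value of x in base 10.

x = 1100101111111
bit 2 is currently 1; toggle it via x ^ (1 << 2) = x ^ 4
→ 1100101111011 = 6523

6523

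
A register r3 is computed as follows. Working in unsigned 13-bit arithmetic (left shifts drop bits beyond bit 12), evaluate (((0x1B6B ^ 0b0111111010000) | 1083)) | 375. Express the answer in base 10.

5631

0x1B6B = 1101101101011
0b0111111010000 = 0111111010000
→ ^ → 1010010111011 = 5307
1083 = 0010000111011
→ | → 1010010111011 = 5307
375 = 0000101110111
→ | → 1010111111111 = 5631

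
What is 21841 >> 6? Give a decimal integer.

341

21841 = 101010101010001
shift right by 6 → 000000101010101 = 341
(equivalently, floor(21841 / 64))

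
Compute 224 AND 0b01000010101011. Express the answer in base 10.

224 = 0000011100000
b = 1000010101011
AND → 0000010100000 = 160

160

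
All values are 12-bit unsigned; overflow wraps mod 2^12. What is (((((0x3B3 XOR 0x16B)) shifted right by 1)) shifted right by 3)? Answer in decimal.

45

0x3B3 = 001110110011
0x16B = 000101101011
→ XOR → 001011011000 = 728
→ shifted right by 1 → 000101101100 = 364
→ shifted right by 3 → 000000101101 = 45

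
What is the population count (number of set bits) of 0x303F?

0x303F = 11000000111111
Count the 1s: 1 + 1 + 1 + 1 + 1 + 1 + 1 + 1 = 8

8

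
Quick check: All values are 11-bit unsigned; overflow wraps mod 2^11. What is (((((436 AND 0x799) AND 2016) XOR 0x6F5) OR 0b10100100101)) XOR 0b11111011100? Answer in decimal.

169

436 = 00110110100
0x799 = 11110011001
→ AND → 00110010000 = 400
2016 = 11111100000
→ AND → 00110000000 = 384
0x6F5 = 11011110101
→ XOR → 11101110101 = 1909
0b10100100101 = 10100100101
→ OR → 11101110101 = 1909
0b11111011100 = 11111011100
→ XOR → 00010101001 = 169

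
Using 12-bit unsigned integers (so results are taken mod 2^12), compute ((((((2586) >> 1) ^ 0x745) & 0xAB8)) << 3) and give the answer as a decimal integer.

2586 = 101000011010
→ >> 1 → 010100001101 = 1293
0x745 = 011101000101
→ ^ → 001001001000 = 584
0xAB8 = 101010111000
→ & → 001000001000 = 520
→ << 3 (mod 2^12) → 000001000000 = 64

64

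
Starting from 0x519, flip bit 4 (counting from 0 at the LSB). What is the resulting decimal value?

x = 010100011001
bit 4 is currently 1; toggle it via x ^ (1 << 4) = x ^ 16
→ 010100001001 = 1289

1289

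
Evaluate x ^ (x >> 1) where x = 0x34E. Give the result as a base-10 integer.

745

x = 1101001110 = 846
x>>1 = 0110100111
XOR  = 1011101001 = 745
(x ^ (x >> 1) gives the standard binary-reflected Gray code of x.)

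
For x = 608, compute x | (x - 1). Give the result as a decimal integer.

639

x = 1001100000 = 608
x - 1 = 1001011111
OR    = 1001111111 = 639
(x | (x - 1) sets all bits below the lowest set bit.)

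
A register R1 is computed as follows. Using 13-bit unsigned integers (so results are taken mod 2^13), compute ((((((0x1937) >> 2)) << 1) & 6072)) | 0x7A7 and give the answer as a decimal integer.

0x1937 = 1100100110111
→ >> 2 → 0011001001101 = 1613
→ << 1 (mod 2^13) → 0110010011010 = 3226
6072 = 1011110111000
→ & → 0010010011000 = 1176
0x7A7 = 0011110100111
→ | → 0011110111111 = 1983

1983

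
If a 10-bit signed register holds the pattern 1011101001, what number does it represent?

pattern = 1011101001 (MSB is 1 ⇒ negative)
Invert: 0100010110, add 1 → 0100010111 = 279, so the value is -279.
(Equivalently: 745 - 2^10 = 745 - 1024 = -279.)

-279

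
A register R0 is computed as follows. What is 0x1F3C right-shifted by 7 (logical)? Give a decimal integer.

62

0x1F3C = 1111100111100
shift right by 7 → 0000000111110 = 62
(equivalently, floor(7996 / 128))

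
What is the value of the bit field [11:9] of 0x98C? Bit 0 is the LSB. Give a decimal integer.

4

v = 0100110001100
Shift right by 9: 0100
Mask low 3 bits: 100 = 4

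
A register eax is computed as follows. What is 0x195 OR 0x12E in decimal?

0x195 = 110010101
0x12E = 100101110
 OR → 110111111 = 447

447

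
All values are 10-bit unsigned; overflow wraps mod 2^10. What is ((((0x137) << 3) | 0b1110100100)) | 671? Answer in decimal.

0x137 = 0100110111
→ << 3 (mod 2^10) → 0110111000 = 440
0b1110100100 = 1110100100
→ | → 1110111100 = 956
671 = 1010011111
→ | → 1110111111 = 959

959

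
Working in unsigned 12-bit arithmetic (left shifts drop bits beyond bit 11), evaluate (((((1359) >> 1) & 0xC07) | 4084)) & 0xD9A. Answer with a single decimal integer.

3474

1359 = 010101001111
→ >> 1 → 001010100111 = 679
0xC07 = 110000000111
→ & → 000000000111 = 7
4084 = 111111110100
→ | → 111111110111 = 4087
0xD9A = 110110011010
→ & → 110110010010 = 3474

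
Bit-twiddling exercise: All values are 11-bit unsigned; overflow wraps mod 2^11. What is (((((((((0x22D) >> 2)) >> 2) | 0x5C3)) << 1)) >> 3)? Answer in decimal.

120

0x22D = 01000101101
→ >> 2 → 00010001011 = 139
→ >> 2 → 00000100010 = 34
0x5C3 = 10111000011
→ | → 10111100011 = 1507
→ << 1 (mod 2^11) → 01111000110 = 966
→ >> 3 → 00001111000 = 120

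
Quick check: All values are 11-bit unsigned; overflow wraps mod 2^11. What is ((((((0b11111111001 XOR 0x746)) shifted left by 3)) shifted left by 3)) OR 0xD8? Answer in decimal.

0b11111111001 = 11111111001
0x746 = 11101000110
→ XOR → 00010111111 = 191
→ shifted left by 3 (mod 2^11) → 10111111000 = 1528
→ shifted left by 3 (mod 2^11) → 11111000000 = 1984
0xD8 = 00011011000
→ OR → 11111011000 = 2008

2008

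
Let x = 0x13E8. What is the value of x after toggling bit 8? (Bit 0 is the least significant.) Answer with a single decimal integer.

x = 001001111101000
bit 8 is currently 1; toggle it via x ^ (1 << 8) = x ^ 256
→ 001001011101000 = 4840

4840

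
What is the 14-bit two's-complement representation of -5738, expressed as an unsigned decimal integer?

10646

5738 in 14 bits: 01011001101010
Invert: 10100110010101
Add 1:  10100110010110 = 10646
(Check: 2^14 - 5738 = 16384 - 5738 = 10646.)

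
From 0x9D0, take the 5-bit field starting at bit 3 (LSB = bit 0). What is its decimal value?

v = 100111010000
Shift right by 3: 100111010
Mask low 5 bits: 11010 = 26

26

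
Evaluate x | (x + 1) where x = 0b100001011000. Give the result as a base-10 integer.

x = 100001011000 = 2136
x + 1 = 100001011001
OR    = 100001011001 = 2137
(x | (x + 1) sets the lowest cleared bit.)

2137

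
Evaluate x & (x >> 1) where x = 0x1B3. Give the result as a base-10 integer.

145

x = 110110011 = 435
x>>1 = 011011001
AND  = 010010001 = 145
(x & (x >> 1) has a 1 wherever x has two consecutive 1 bits.)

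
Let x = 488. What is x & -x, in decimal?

x = 111101000 = 488
-x (two's complement) = …000011000
AND   = 000001000 = 8
(x & -x isolates the lowest set bit of x.)

8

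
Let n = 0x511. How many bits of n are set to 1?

4

0x511 = 10100010001
Count the 1s: 1 + 1 + 1 + 1 = 4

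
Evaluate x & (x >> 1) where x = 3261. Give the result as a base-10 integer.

1052

x = 110010111101 = 3261
x>>1 = 011001011110
AND  = 010000011100 = 1052
(x & (x >> 1) has a 1 wherever x has two consecutive 1 bits.)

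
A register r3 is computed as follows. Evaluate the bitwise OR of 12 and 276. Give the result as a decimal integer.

284

12 = 000001100
276 = 100010100
 OR → 100011100 = 284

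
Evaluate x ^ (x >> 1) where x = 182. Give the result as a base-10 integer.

x = 10110110 = 182
x>>1 = 01011011
XOR  = 11101101 = 237
(x ^ (x >> 1) gives the standard binary-reflected Gray code of x.)

237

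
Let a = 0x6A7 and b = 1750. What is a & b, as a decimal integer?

0x6A7 = 11010100111
1750 = 11011010110
AND → 11010000110 = 1670

1670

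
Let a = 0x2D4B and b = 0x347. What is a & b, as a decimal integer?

323

0x2D4B = 10110101001011
0x347 = 00001101000111
AND → 00000101000011 = 323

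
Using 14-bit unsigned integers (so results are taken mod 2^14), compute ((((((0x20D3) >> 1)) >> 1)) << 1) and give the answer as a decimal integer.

4200

0x20D3 = 10000011010011
→ >> 1 → 01000001101001 = 4201
→ >> 1 → 00100000110100 = 2100
→ << 1 (mod 2^14) → 01000001101000 = 4200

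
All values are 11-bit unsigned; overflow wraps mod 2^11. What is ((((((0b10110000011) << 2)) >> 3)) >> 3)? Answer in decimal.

0b10110000011 = 10110000011
→ << 2 (mod 2^11) → 11000001100 = 1548
→ >> 3 → 00011000001 = 193
→ >> 3 → 00000011000 = 24

24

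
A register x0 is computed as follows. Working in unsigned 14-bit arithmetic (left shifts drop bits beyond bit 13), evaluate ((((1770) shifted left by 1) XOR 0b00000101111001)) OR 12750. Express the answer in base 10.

1770 = 00011011101010
→ shifted left by 1 (mod 2^14) → 00110111010100 = 3540
0b00000101111001 = 00000101111001
→ XOR → 00110010101101 = 3245
12750 = 11000111001110
→ OR → 11110111101111 = 15855

15855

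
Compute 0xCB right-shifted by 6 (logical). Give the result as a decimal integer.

0xCB = 11001011
shift right by 6 → 00000011 = 3
(equivalently, floor(203 / 64))

3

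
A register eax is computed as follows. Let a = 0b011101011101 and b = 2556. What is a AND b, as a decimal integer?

a = 011101011101
2556 = 100111111100
AND → 000101011100 = 348

348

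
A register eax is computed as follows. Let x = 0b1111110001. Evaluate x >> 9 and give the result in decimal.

x = 1111110001
shift right by 9 → 0000000001 = 1
(equivalently, floor(1009 / 512))

1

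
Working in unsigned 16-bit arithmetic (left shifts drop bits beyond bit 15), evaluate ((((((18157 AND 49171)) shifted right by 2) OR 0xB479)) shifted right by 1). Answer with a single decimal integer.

23100

18157 = 0100011011101101
49171 = 1100000000010011
→ AND → 0100000000000001 = 16385
→ shifted right by 2 → 0001000000000000 = 4096
0xB479 = 1011010001111001
→ OR → 1011010001111001 = 46201
→ shifted right by 1 → 0101101000111100 = 23100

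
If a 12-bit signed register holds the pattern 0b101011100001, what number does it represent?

-1311

pattern = 101011100001 (MSB is 1 ⇒ negative)
Invert: 010100011110, add 1 → 010100011111 = 1311, so the value is -1311.
(Equivalently: 2785 - 2^12 = 2785 - 4096 = -1311.)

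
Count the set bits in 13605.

13605 = 11010100100101
Count the 1s: 1 + 1 + 1 + 1 + 1 + 1 + 1 = 7

7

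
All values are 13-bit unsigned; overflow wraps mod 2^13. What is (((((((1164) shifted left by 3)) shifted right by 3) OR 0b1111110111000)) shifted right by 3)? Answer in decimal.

1164 = 0010010001100
→ shifted left by 3 (mod 2^13) → 0010001100000 = 1120
→ shifted right by 3 → 0000010001100 = 140
0b1111110111000 = 1111110111000
→ OR → 1111110111100 = 8124
→ shifted right by 3 → 0001111110111 = 1015

1015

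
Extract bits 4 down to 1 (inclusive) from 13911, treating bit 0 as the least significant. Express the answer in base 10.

v = 11011001010111
Shift right by 1: 1101100101011
Mask low 4 bits: 1011 = 11

11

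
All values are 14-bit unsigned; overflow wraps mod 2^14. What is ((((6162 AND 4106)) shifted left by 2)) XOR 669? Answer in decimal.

6162 = 01100000010010
4106 = 01000000001010
→ AND → 01000000000010 = 4098
→ shifted left by 2 (mod 2^14) → 00000000001000 = 8
669 = 00001010011101
→ XOR → 00001010010101 = 661

661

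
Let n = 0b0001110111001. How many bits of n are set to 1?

7

n = 1110111001
Count the 1s: 1 + 1 + 1 + 1 + 1 + 1 + 1 = 7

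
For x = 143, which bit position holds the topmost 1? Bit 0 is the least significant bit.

7

143 = 10001111
The topmost 1 is at position 7 (since 2^7 = 128 ≤ 143 < 256).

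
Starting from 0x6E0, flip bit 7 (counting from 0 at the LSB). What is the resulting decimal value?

x = 11011100000
bit 7 is currently 1; toggle it via x ^ (1 << 7) = x ^ 128
→ 11001100000 = 1632

1632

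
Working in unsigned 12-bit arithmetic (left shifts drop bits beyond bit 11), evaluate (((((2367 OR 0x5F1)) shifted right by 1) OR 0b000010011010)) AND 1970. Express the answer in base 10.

1714

2367 = 100100111111
0x5F1 = 010111110001
→ OR → 110111111111 = 3583
→ shifted right by 1 → 011011111111 = 1791
0b000010011010 = 000010011010
→ OR → 011011111111 = 1791
1970 = 011110110010
→ AND → 011010110010 = 1714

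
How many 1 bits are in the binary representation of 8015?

8015 = 1111101001111
Count the 1s: 1 + 1 + 1 + 1 + 1 + 1 + 1 + 1 + 1 + 1 = 10

10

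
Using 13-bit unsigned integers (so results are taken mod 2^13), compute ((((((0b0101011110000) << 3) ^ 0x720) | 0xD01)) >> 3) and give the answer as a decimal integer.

0b0101011110000 = 0101011110000
→ << 3 (mod 2^13) → 1011110000000 = 6016
0x720 = 0011100100000
→ ^ → 1000010100000 = 4256
0xD01 = 0110100000001
→ | → 1110110100001 = 7585
→ >> 3 → 0001110110100 = 948

948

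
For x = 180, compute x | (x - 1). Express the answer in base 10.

x = 10110100 = 180
x - 1 = 10110011
OR    = 10110111 = 183
(x | (x - 1) sets all bits below the lowest set bit.)

183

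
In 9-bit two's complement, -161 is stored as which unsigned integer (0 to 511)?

351

161 in 9 bits: 010100001
Invert: 101011110
Add 1:  101011111 = 351
(Check: 2^9 - 161 = 512 - 161 = 351.)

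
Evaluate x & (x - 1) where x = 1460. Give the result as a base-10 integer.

1456

x = 10110110100 = 1460
x - 1 = 10110110011
AND   = 10110110000 = 1456
(x & (x - 1) clears the lowest set bit of x.)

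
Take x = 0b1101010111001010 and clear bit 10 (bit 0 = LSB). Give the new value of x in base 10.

53706

x = 1101010111001010
bit 10 is currently 1; clear it via x & ~(1 << 10) = x & ~1024
→ 1101000111001010 = 53706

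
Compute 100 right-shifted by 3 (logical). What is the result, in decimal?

100 = 1100100
shift right by 3 → 0001100 = 12
(equivalently, floor(100 / 8))

12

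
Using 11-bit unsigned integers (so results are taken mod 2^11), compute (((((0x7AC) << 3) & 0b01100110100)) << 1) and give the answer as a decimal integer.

0x7AC = 11110101100
→ << 3 (mod 2^11) → 10101100000 = 1376
0b01100110100 = 01100110100
→ & → 00100100000 = 288
→ << 1 (mod 2^11) → 01001000000 = 576

576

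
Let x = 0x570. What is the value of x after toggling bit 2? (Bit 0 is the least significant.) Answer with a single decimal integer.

x = 10101110000
bit 2 is currently 0; toggle it via x ^ (1 << 2) = x ^ 4
→ 10101110100 = 1396

1396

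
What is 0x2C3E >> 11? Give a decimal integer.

0x2C3E = 10110000111110
shift right by 11 → 00000000000101 = 5
(equivalently, floor(11326 / 2048))

5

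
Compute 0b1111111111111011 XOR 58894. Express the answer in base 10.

6645

a = 1111111111111011
58894 = 1110011000001110
XOR → 0001100111110101 = 6645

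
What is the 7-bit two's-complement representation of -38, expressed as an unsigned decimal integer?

38 in 7 bits: 0100110
Invert: 1011001
Add 1:  1011010 = 90
(Check: 2^7 - 38 = 128 - 38 = 90.)

90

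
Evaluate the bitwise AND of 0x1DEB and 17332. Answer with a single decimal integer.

416

0x1DEB = 001110111101011
17332 = 100001110110100
AND → 000000110100000 = 416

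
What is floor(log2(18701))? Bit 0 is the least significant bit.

14

18701 = 100100100001101
The topmost 1 is at position 14 (since 2^14 = 16384 ≤ 18701 < 32768).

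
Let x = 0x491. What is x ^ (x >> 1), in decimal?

x = 10010010001 = 1169
x>>1 = 01001001000
XOR  = 11011011001 = 1753
(x ^ (x >> 1) gives the standard binary-reflected Gray code of x.)

1753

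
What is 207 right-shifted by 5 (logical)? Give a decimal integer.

207 = 11001111
shift right by 5 → 00000110 = 6
(equivalently, floor(207 / 32))

6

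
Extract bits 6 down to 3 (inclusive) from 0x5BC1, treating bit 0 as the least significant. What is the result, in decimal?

8

v = 101101111000001
Shift right by 3: 101101111000
Mask low 4 bits: 1000 = 8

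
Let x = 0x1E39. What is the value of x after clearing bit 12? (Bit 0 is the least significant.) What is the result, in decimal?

3641

x = 001111000111001
bit 12 is currently 1; clear it via x & ~(1 << 12) = x & ~4096
→ 000111000111001 = 3641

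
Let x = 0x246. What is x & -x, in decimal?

x = 1001000110 = 582
-x (two's complement) = …0110111010
AND   = 0000000010 = 2
(x & -x isolates the lowest set bit of x.)

2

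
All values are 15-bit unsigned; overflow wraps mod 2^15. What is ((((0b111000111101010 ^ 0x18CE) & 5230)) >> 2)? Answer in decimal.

0b111000111101010 = 111000111101010
0x18CE = 001100011001110
→ ^ → 110100100100100 = 26916
5230 = 001010001101110
→ & → 000000000100100 = 36
→ >> 2 → 000000000001001 = 9

9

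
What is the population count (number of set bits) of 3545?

8

3545 = 110111011001
Count the 1s: 1 + 1 + 1 + 1 + 1 + 1 + 1 + 1 = 8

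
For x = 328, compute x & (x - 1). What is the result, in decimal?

320

x = 101001000 = 328
x - 1 = 101000111
AND   = 101000000 = 320
(x & (x - 1) clears the lowest set bit of x.)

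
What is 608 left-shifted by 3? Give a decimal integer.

608 = 0001001100000
shift left by 3 → 1001100000000 = 4864
(equivalently, 608 × 2^3 = 608 × 8)

4864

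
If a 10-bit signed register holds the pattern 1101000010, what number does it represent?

-190

pattern = 1101000010 (MSB is 1 ⇒ negative)
Invert: 0010111101, add 1 → 0010111110 = 190, so the value is -190.
(Equivalently: 834 - 2^10 = 834 - 1024 = -190.)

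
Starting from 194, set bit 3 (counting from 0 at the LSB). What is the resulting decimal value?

202

x = 11000010
bit 3 is currently 0; set it via x | (1 << 3) = x | 8
→ 11001010 = 202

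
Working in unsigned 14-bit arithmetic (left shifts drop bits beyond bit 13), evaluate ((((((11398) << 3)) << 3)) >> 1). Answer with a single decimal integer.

4288

11398 = 10110010000110
→ << 3 (mod 2^14) → 10010000110000 = 9264
→ << 3 (mod 2^14) → 10000110000000 = 8576
→ >> 1 → 01000011000000 = 4288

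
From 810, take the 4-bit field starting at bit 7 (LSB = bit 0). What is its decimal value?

6

v = 01100101010
Shift right by 7: 0110
Mask low 4 bits: 0110 = 6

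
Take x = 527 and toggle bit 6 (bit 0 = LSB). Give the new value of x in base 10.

x = 1000001111
bit 6 is currently 0; toggle it via x ^ (1 << 6) = x ^ 64
→ 1001001111 = 591

591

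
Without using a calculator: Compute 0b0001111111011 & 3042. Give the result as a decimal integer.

a = 001111111011
3042 = 101111100010
AND → 001111100010 = 994

994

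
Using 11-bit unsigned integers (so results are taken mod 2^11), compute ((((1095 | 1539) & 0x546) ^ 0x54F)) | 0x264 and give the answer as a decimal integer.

1095 = 10001000111
1539 = 11000000011
→ | → 11001000111 = 1607
0x546 = 10101000110
→ & → 10001000110 = 1094
0x54F = 10101001111
→ ^ → 00100001001 = 265
0x264 = 01001100100
→ | → 01101101101 = 877

877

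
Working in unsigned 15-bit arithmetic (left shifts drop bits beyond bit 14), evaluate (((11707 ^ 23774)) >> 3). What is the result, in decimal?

3628

11707 = 010110110111011
23774 = 101110011011110
→ ^ → 111000101100101 = 29029
→ >> 3 → 000111000101100 = 3628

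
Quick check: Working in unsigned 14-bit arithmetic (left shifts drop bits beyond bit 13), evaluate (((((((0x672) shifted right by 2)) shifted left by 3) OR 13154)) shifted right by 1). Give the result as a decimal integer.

8177

0x672 = 00011001110010
→ shifted right by 2 → 00000110011100 = 412
→ shifted left by 3 (mod 2^14) → 00110011100000 = 3296
13154 = 11001101100010
→ OR → 11111111100010 = 16354
→ shifted right by 1 → 01111111110001 = 8177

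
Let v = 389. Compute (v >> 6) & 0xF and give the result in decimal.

6

v = 00110000101
Shift right by 6: 00110
Mask low 4 bits: 0110 = 6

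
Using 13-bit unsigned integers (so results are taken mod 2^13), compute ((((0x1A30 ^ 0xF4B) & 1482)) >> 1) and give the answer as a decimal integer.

677

0x1A30 = 1101000110000
0xF4B = 0111101001011
→ ^ → 1010101111011 = 5499
1482 = 0010111001010
→ & → 0010101001010 = 1354
→ >> 1 → 0001010100101 = 677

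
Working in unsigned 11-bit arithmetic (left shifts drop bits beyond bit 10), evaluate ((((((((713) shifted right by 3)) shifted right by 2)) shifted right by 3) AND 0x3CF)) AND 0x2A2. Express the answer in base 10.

713 = 01011001001
→ shifted right by 3 → 00001011001 = 89
→ shifted right by 2 → 00000010110 = 22
→ shifted right by 3 → 00000000010 = 2
0x3CF = 01111001111
→ AND → 00000000010 = 2
0x2A2 = 01010100010
→ AND → 00000000010 = 2

2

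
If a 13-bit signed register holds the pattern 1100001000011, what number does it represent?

pattern = 1100001000011 (MSB is 1 ⇒ negative)
Invert: 0011110111100, add 1 → 0011110111101 = 1981, so the value is -1981.
(Equivalently: 6211 - 2^13 = 6211 - 8192 = -1981.)

-1981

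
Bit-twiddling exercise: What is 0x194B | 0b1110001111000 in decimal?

0x194B = 1100101001011
b = 1110001111000
 OR → 1110101111011 = 7547

7547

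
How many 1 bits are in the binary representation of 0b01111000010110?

7

n = 1111000010110
Count the 1s: 1 + 1 + 1 + 1 + 1 + 1 + 1 = 7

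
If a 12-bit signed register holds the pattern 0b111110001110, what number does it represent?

pattern = 111110001110 (MSB is 1 ⇒ negative)
Invert: 000001110001, add 1 → 000001110010 = 114, so the value is -114.
(Equivalently: 3982 - 2^12 = 3982 - 4096 = -114.)

-114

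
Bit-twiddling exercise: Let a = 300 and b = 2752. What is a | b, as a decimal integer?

3052

300 = 000100101100
2752 = 101011000000
 OR → 101111101100 = 3052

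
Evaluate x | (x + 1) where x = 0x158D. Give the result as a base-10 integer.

x = 1010110001101 = 5517
x + 1 = 1010110001110
OR    = 1010110001111 = 5519
(x | (x + 1) sets the lowest cleared bit.)

5519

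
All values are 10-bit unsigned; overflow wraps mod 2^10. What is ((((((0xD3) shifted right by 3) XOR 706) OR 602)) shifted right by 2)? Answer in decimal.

182

0xD3 = 0011010011
→ shifted right by 3 → 0000011010 = 26
706 = 1011000010
→ XOR → 1011011000 = 728
602 = 1001011010
→ OR → 1011011010 = 730
→ shifted right by 2 → 0010110110 = 182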